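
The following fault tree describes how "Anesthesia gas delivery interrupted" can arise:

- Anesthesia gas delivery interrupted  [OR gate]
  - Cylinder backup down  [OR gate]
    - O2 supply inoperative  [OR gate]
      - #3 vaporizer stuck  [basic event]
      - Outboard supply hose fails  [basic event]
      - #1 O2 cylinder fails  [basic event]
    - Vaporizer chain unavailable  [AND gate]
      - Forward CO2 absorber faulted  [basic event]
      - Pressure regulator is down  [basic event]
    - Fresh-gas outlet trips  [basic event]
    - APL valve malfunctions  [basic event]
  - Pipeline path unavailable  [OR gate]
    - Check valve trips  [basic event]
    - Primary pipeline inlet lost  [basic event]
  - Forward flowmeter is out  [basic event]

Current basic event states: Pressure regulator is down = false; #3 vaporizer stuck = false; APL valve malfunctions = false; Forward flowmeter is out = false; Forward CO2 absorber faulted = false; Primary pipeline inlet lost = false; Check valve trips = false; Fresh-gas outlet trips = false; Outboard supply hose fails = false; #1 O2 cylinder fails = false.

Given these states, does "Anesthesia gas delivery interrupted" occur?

No

O2 supply inoperative [OR]: #3 vaporizer stuck=not, Outboard supply hose fails=not, #1 O2 cylinder fails=not → no input occurs → does not occur.
Vaporizer chain unavailable [AND]: Forward CO2 absorber faulted=not, Pressure regulator is down=not → not all inputs occur → does not occur.
Cylinder backup down [OR]: O2 supply inoperative=not, Vaporizer chain unavailable=not, Fresh-gas outlet trips=not, APL valve malfunctions=not → no input occurs → does not occur.
Pipeline path unavailable [OR]: Check valve trips=not, Primary pipeline inlet lost=not → no input occurs → does not occur.
Anesthesia gas delivery interrupted [OR]: Cylinder backup down=not, Pipeline path unavailable=not, Forward flowmeter is out=not → no input occurs → does not occur.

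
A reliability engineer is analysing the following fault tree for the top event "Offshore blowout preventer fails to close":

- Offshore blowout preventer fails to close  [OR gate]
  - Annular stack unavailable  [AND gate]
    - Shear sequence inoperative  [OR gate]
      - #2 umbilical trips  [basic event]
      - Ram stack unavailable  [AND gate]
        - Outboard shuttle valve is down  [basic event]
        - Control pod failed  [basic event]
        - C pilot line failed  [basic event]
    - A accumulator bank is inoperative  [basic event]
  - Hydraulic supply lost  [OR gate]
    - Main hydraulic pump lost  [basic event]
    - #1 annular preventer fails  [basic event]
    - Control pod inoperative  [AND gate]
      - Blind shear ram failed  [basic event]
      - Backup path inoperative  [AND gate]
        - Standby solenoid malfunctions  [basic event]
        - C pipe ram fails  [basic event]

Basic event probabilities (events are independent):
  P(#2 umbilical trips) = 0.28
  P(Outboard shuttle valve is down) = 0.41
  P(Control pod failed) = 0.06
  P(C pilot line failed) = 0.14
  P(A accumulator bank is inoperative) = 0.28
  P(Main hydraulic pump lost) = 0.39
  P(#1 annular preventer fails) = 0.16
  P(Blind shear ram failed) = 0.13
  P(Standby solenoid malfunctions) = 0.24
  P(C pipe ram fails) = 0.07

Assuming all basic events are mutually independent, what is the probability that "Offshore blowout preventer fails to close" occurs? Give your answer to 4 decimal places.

0.5292

P(Ram stack unavailable) [AND] = 0.41 × 0.06 × 0.14 = 0.003444
P(Shear sequence inoperative) [OR] = 1 − (1−0.28) × (1−0.003444) = 0.282480
P(Annular stack unavailable) [AND] = 0.282480 × 0.28 = 0.079094
P(Backup path inoperative) [AND] = 0.24 × 0.07 = 0.016800
P(Control pod inoperative) [AND] = 0.13 × 0.016800 = 0.002184
P(Hydraulic supply lost) [OR] = 1 − (1−0.39) × (1−0.16) × (1−0.002184) = 0.488719
P(Offshore blowout preventer fails to close) [OR] = 1 − (1−0.079094) × (1−0.488719) = 0.529158
Rounded to 4 decimal places: P(Offshore blowout preventer fails to close) ≈ 0.5292.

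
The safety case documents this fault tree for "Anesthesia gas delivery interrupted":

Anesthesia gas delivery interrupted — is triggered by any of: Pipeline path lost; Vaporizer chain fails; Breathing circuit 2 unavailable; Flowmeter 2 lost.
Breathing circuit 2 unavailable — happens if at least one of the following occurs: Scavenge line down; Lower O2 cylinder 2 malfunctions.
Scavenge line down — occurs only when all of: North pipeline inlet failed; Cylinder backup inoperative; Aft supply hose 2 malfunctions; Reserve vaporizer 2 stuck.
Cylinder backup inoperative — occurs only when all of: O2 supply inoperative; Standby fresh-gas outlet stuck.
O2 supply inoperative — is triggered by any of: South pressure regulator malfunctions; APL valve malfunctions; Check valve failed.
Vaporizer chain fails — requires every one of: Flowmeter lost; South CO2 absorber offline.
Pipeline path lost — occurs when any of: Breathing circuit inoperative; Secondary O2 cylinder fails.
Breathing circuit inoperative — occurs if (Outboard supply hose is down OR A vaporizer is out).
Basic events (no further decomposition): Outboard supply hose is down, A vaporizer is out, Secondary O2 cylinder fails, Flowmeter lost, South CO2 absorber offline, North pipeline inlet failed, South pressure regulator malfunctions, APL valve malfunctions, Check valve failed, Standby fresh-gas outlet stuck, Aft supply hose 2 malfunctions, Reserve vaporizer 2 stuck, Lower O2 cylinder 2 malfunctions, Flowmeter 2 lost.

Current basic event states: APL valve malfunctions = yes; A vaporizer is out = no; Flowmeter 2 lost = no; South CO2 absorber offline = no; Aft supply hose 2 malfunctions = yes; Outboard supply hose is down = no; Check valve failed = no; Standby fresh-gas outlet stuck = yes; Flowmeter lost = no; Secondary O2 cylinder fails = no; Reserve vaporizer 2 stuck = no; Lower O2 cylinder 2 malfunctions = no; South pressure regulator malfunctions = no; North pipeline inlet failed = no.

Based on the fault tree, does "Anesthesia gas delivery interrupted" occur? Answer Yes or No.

No

Breathing circuit inoperative [OR]: Outboard supply hose is down=not, A vaporizer is out=not → no input occurs → does not occur.
Pipeline path lost [OR]: Breathing circuit inoperative=not, Secondary O2 cylinder fails=not → no input occurs → does not occur.
Vaporizer chain fails [AND]: Flowmeter lost=not, South CO2 absorber offline=not → not all inputs occur → does not occur.
O2 supply inoperative [OR]: South pressure regulator malfunctions=not, APL valve malfunctions=occurs, Check valve failed=not → at least one input occurs → occurs.
Cylinder backup inoperative [AND]: O2 supply inoperative=occurs, Standby fresh-gas outlet stuck=occurs → all inputs occur → occurs.
Scavenge line down [AND]: North pipeline inlet failed=not, Cylinder backup inoperative=occurs, Aft supply hose 2 malfunctions=occurs, Reserve vaporizer 2 stuck=not → not all inputs occur → does not occur.
Breathing circuit 2 unavailable [OR]: Scavenge line down=not, Lower O2 cylinder 2 malfunctions=not → no input occurs → does not occur.
Anesthesia gas delivery interrupted [OR]: Pipeline path lost=not, Vaporizer chain fails=not, Breathing circuit 2 unavailable=not, Flowmeter 2 lost=not → no input occurs → does not occur.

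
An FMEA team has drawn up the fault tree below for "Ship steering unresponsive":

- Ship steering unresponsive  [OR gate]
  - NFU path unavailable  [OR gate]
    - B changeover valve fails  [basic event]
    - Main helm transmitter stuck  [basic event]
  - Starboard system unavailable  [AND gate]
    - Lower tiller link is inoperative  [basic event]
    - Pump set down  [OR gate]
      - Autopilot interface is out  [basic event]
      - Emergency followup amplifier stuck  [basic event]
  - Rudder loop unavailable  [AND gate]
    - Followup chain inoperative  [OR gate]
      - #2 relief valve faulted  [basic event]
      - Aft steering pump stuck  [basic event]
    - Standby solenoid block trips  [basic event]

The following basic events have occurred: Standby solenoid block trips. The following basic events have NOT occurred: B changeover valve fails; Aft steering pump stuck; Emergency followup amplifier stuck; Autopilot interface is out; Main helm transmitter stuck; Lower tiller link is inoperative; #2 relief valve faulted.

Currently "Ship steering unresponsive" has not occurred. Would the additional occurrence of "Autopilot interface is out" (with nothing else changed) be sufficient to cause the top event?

Counterfactual: set "Autopilot interface is out" to occurred.
NFU path unavailable [OR]: B changeover valve fails=not, Main helm transmitter stuck=not → no input occurs → does not occur.
Pump set down [OR]: Autopilot interface is out=occurs, Emergency followup amplifier stuck=not → at least one input occurs → occurs.
Starboard system unavailable [AND]: Lower tiller link is inoperative=not, Pump set down=occurs → not all inputs occur → does not occur.
Followup chain inoperative [OR]: #2 relief valve faulted=not, Aft steering pump stuck=not → no input occurs → does not occur.
Rudder loop unavailable [AND]: Followup chain inoperative=not, Standby solenoid block trips=occurs → not all inputs occur → does not occur.
Ship steering unresponsive [OR]: NFU path unavailable=not, Starboard system unavailable=not, Rudder loop unavailable=not → no input occurs → does not occur.

No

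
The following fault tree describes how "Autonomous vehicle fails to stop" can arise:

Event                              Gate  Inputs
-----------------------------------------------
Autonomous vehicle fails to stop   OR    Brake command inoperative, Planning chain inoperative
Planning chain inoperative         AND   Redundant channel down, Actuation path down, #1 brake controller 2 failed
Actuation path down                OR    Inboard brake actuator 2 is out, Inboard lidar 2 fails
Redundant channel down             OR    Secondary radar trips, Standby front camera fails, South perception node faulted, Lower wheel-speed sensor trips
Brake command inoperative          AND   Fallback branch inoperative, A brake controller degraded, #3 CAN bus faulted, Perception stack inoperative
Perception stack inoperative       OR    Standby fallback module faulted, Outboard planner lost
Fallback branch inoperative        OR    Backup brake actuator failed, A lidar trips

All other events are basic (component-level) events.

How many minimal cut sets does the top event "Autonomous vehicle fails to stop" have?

12

Fallback branch inoperative [OR]: union of children's cut sets → 2 cut set(s).
Perception stack inoperative [OR]: union of children's cut sets → 2 cut set(s).
Brake command inoperative [AND]: one cut set from each child combined → 2 × 1 × 1 × 2 = 4 cut set(s).
Redundant channel down [OR]: union of children's cut sets → 4 cut set(s).
Actuation path down [OR]: union of children's cut sets → 2 cut set(s).
Planning chain inoperative [AND]: one cut set from each child combined → 4 × 2 × 1 = 8 cut set(s).
Autonomous vehicle fails to stop [OR]: union of children's cut sets → 12 cut set(s).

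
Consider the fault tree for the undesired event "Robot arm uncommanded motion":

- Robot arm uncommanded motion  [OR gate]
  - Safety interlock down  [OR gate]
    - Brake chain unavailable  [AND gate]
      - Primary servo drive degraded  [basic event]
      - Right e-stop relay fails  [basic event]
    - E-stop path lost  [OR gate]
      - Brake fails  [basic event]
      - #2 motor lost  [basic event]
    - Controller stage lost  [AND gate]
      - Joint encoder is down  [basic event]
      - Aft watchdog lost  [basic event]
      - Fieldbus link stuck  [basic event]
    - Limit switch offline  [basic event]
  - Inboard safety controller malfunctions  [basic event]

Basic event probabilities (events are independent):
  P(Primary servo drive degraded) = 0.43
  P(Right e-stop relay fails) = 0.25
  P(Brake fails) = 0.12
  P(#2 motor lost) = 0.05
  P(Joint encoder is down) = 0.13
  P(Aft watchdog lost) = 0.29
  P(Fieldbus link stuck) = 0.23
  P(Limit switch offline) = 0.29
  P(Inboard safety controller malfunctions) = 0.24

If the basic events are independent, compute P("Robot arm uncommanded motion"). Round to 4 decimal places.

P(Brake chain unavailable) [AND] = 0.43 × 0.25 = 0.107500
P(E-stop path lost) [OR] = 1 − (1−0.12) × (1−0.05) = 0.164000
P(Controller stage lost) [AND] = 0.13 × 0.29 × 0.23 = 0.008671
P(Safety interlock down) [OR] = 1 − (1−0.107500) × (1−0.164000) × (1−0.008671) × (1−0.29) = 0.474841
P(Robot arm uncommanded motion) [OR] = 1 − (1−0.474841) × (1−0.24) = 0.600879
Rounded to 4 decimal places: P(Robot arm uncommanded motion) ≈ 0.6009.

0.6009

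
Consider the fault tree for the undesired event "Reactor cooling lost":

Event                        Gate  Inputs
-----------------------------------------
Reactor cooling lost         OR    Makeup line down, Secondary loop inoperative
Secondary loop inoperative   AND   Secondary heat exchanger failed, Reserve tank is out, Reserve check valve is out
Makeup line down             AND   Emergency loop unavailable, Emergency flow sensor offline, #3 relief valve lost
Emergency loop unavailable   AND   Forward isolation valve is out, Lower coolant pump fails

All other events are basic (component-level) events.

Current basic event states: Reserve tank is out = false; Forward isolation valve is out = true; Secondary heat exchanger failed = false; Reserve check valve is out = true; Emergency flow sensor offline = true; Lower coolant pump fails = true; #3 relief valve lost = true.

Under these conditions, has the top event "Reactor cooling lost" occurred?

Emergency loop unavailable [AND]: Forward isolation valve is out=occurs, Lower coolant pump fails=occurs → all inputs occur → occurs.
Makeup line down [AND]: Emergency loop unavailable=occurs, Emergency flow sensor offline=occurs, #3 relief valve lost=occurs → all inputs occur → occurs.
Secondary loop inoperative [AND]: Secondary heat exchanger failed=not, Reserve tank is out=not, Reserve check valve is out=occurs → not all inputs occur → does not occur.
Reactor cooling lost [OR]: Makeup line down=occurs, Secondary loop inoperative=not → at least one input occurs → occurs.

Yes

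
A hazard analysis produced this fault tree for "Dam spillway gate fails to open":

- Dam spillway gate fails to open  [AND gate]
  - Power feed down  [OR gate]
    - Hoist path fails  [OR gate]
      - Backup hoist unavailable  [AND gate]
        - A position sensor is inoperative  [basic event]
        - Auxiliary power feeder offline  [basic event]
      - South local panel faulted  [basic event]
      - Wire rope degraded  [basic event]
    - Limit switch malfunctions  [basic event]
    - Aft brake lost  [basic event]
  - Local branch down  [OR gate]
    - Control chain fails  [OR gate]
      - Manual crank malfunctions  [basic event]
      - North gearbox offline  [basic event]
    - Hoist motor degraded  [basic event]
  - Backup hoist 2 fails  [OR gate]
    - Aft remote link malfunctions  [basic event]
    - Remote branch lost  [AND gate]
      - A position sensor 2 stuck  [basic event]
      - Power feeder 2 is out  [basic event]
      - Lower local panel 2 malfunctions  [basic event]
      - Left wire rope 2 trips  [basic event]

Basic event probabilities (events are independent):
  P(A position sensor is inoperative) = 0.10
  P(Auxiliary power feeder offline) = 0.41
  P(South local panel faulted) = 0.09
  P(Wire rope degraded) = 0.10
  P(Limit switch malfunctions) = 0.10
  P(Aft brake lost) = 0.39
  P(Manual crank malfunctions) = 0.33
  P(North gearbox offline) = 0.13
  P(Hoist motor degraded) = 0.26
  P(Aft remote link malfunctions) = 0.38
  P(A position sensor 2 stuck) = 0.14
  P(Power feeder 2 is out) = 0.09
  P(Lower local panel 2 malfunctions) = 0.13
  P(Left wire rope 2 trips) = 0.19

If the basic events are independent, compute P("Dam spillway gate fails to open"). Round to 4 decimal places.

P(Backup hoist unavailable) [AND] = 0.10 × 0.41 = 0.041000
P(Hoist path fails) [OR] = 1 − (1−0.041000) × (1−0.09) × (1−0.10) = 0.214579
P(Power feed down) [OR] = 1 − (1−0.214579) × (1−0.10) × (1−0.39) = 0.568804
P(Control chain fails) [OR] = 1 − (1−0.33) × (1−0.13) = 0.417100
P(Local branch down) [OR] = 1 − (1−0.417100) × (1−0.26) = 0.568654
P(Remote branch lost) [AND] = 0.14 × 0.09 × 0.13 × 0.19 = 0.000311
P(Backup hoist 2 fails) [OR] = 1 − (1−0.38) × (1−0.000311) = 0.380193
P(Dam spillway gate fails to open) [AND] = 0.568804 × 0.568654 × 0.380193 = 0.122974
Rounded to 4 decimal places: P(Dam spillway gate fails to open) ≈ 0.1230.

0.1230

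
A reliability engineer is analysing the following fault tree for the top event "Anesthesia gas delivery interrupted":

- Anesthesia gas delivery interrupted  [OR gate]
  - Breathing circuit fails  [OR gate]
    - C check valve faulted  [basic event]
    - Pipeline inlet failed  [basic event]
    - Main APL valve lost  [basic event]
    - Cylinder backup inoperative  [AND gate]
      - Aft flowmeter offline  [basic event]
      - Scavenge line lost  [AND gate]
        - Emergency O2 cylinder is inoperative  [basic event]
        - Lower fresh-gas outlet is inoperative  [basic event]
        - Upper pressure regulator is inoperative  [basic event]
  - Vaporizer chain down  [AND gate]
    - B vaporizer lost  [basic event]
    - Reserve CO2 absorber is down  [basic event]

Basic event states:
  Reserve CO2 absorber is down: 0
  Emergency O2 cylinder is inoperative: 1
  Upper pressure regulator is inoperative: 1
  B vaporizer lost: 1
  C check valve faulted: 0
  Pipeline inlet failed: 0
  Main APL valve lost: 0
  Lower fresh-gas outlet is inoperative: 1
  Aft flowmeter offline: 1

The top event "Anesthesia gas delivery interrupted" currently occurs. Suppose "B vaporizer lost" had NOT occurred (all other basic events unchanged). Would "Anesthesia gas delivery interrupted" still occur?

Counterfactual: set "B vaporizer lost" to not occurred.
Scavenge line lost [AND]: Emergency O2 cylinder is inoperative=occurs, Lower fresh-gas outlet is inoperative=occurs, Upper pressure regulator is inoperative=occurs → all inputs occur → occurs.
Cylinder backup inoperative [AND]: Aft flowmeter offline=occurs, Scavenge line lost=occurs → all inputs occur → occurs.
Breathing circuit fails [OR]: C check valve faulted=not, Pipeline inlet failed=not, Main APL valve lost=not, Cylinder backup inoperative=occurs → at least one input occurs → occurs.
Vaporizer chain down [AND]: B vaporizer lost=not, Reserve CO2 absorber is down=not → not all inputs occur → does not occur.
Anesthesia gas delivery interrupted [OR]: Breathing circuit fails=occurs, Vaporizer chain down=not → at least one input occurs → occurs.

Yes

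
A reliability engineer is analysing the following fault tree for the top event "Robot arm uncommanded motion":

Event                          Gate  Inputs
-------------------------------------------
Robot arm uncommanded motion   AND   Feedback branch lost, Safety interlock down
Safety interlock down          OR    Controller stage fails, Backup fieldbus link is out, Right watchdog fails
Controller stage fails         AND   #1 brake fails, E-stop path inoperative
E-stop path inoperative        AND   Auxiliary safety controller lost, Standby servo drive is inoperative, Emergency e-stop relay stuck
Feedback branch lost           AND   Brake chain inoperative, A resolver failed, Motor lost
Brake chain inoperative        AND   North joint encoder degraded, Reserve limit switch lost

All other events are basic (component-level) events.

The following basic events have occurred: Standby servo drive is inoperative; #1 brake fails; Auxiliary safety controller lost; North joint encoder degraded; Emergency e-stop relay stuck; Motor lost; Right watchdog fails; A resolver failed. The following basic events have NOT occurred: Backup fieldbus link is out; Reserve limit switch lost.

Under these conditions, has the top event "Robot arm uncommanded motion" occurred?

Brake chain inoperative [AND]: North joint encoder degraded=occurs, Reserve limit switch lost=not → not all inputs occur → does not occur.
Feedback branch lost [AND]: Brake chain inoperative=not, A resolver failed=occurs, Motor lost=occurs → not all inputs occur → does not occur.
E-stop path inoperative [AND]: Auxiliary safety controller lost=occurs, Standby servo drive is inoperative=occurs, Emergency e-stop relay stuck=occurs → all inputs occur → occurs.
Controller stage fails [AND]: #1 brake fails=occurs, E-stop path inoperative=occurs → all inputs occur → occurs.
Safety interlock down [OR]: Controller stage fails=occurs, Backup fieldbus link is out=not, Right watchdog fails=occurs → at least one input occurs → occurs.
Robot arm uncommanded motion [AND]: Feedback branch lost=not, Safety interlock down=occurs → not all inputs occur → does not occur.

No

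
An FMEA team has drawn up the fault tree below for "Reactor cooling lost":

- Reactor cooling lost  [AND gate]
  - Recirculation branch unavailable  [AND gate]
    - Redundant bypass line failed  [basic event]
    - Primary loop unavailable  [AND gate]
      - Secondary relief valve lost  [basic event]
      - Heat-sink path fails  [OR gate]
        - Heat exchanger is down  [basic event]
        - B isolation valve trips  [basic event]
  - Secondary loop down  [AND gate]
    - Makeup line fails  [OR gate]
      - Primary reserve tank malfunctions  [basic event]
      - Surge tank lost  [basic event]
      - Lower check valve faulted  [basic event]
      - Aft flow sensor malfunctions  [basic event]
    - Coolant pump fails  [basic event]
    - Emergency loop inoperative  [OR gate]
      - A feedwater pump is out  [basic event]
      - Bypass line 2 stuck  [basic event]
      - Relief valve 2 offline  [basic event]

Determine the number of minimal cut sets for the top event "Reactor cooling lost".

Heat-sink path fails [OR]: union of children's cut sets → 2 cut set(s).
Primary loop unavailable [AND]: one cut set from each child combined → 1 × 2 = 2 cut set(s).
Recirculation branch unavailable [AND]: one cut set from each child combined → 1 × 2 = 2 cut set(s).
Makeup line fails [OR]: union of children's cut sets → 4 cut set(s).
Emergency loop inoperative [OR]: union of children's cut sets → 3 cut set(s).
Secondary loop down [AND]: one cut set from each child combined → 4 × 1 × 3 = 12 cut set(s).
Reactor cooling lost [AND]: one cut set from each child combined → 2 × 12 = 24 cut set(s).

24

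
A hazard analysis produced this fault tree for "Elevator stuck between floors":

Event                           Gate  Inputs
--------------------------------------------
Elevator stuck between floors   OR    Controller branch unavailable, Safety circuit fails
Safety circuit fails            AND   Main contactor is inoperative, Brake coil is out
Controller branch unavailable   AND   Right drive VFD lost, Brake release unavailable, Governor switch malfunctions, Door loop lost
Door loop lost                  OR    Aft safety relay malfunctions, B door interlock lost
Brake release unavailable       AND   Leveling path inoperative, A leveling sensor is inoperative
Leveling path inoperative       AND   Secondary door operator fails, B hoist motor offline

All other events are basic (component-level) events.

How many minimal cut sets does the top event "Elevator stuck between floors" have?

3

Leveling path inoperative [AND]: one cut set from each child combined → 1 × 1 = 1 cut set(s).
Brake release unavailable [AND]: one cut set from each child combined → 1 × 1 = 1 cut set(s).
Door loop lost [OR]: union of children's cut sets → 2 cut set(s).
Controller branch unavailable [AND]: one cut set from each child combined → 1 × 1 × 1 × 2 = 2 cut set(s).
Safety circuit fails [AND]: one cut set from each child combined → 1 × 1 = 1 cut set(s).
Elevator stuck between floors [OR]: union of children's cut sets → 3 cut set(s).
Minimal cut sets: {A leveling sensor is inoperative, Aft safety relay malfunctions, B hoist motor offline, Governor switch malfunctions, Right drive VFD lost, Secondary door operator fails}; {A leveling sensor is inoperative, B door interlock lost, B hoist motor offline, Governor switch malfunctions, Right drive VFD lost, Secondary door operator fails}; {Brake coil is out, Main contactor is inoperative}.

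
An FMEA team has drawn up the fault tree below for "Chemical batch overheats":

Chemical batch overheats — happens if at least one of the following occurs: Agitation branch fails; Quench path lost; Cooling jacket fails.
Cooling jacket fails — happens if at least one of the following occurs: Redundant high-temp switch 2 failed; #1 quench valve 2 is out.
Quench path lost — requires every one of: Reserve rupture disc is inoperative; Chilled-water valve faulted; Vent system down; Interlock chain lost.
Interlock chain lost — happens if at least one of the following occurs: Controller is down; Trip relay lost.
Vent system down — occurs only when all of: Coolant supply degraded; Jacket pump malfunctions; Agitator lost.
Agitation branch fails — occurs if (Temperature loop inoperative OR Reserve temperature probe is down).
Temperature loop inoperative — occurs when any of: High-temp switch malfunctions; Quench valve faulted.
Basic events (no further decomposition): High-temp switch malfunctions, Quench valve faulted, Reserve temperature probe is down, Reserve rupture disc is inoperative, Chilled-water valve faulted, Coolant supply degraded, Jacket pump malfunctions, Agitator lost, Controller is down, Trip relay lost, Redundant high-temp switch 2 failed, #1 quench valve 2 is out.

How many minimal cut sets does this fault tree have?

Temperature loop inoperative [OR]: union of children's cut sets → 2 cut set(s).
Agitation branch fails [OR]: union of children's cut sets → 3 cut set(s).
Vent system down [AND]: one cut set from each child combined → 1 × 1 × 1 = 1 cut set(s).
Interlock chain lost [OR]: union of children's cut sets → 2 cut set(s).
Quench path lost [AND]: one cut set from each child combined → 1 × 1 × 1 × 2 = 2 cut set(s).
Cooling jacket fails [OR]: union of children's cut sets → 2 cut set(s).
Chemical batch overheats [OR]: union of children's cut sets → 7 cut set(s).
Minimal cut sets: {High-temp switch malfunctions}; {Quench valve faulted}; {Reserve temperature probe is down}; {Agitator lost, Chilled-water valve faulted, Controller is down, Coolant supply degraded, Jacket pump malfunctions, Reserve rupture disc is inoperative}; {Agitator lost, Chilled-water valve faulted, Coolant supply degraded, Jacket pump malfunctions, Reserve rupture disc is inoperative, Trip relay lost}; {Redundant high-temp switch 2 failed}; {#1 quench valve 2 is out}.

7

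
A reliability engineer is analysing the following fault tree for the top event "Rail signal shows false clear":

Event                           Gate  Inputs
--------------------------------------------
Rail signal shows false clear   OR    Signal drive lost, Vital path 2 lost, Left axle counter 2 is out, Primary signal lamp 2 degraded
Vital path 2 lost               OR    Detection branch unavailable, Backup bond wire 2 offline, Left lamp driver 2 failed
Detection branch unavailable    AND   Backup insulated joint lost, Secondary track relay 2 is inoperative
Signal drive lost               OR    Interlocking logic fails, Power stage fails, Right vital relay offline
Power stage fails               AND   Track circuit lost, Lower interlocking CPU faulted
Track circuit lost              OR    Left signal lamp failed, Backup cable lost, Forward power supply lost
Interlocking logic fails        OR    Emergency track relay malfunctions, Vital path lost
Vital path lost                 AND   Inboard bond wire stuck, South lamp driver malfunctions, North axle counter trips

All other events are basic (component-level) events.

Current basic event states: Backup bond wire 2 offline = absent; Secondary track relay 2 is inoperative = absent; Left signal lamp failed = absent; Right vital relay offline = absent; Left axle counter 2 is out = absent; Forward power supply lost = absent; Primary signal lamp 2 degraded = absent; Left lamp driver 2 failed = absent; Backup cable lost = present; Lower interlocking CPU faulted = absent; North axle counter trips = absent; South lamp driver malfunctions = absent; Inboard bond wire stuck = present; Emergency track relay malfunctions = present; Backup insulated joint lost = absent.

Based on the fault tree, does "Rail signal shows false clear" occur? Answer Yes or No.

Vital path lost [AND]: Inboard bond wire stuck=occurs, South lamp driver malfunctions=not, North axle counter trips=not → not all inputs occur → does not occur.
Interlocking logic fails [OR]: Emergency track relay malfunctions=occurs, Vital path lost=not → at least one input occurs → occurs.
Track circuit lost [OR]: Left signal lamp failed=not, Backup cable lost=occurs, Forward power supply lost=not → at least one input occurs → occurs.
Power stage fails [AND]: Track circuit lost=occurs, Lower interlocking CPU faulted=not → not all inputs occur → does not occur.
Signal drive lost [OR]: Interlocking logic fails=occurs, Power stage fails=not, Right vital relay offline=not → at least one input occurs → occurs.
Detection branch unavailable [AND]: Backup insulated joint lost=not, Secondary track relay 2 is inoperative=not → not all inputs occur → does not occur.
Vital path 2 lost [OR]: Detection branch unavailable=not, Backup bond wire 2 offline=not, Left lamp driver 2 failed=not → no input occurs → does not occur.
Rail signal shows false clear [OR]: Signal drive lost=occurs, Vital path 2 lost=not, Left axle counter 2 is out=not, Primary signal lamp 2 degraded=not → at least one input occurs → occurs.

Yes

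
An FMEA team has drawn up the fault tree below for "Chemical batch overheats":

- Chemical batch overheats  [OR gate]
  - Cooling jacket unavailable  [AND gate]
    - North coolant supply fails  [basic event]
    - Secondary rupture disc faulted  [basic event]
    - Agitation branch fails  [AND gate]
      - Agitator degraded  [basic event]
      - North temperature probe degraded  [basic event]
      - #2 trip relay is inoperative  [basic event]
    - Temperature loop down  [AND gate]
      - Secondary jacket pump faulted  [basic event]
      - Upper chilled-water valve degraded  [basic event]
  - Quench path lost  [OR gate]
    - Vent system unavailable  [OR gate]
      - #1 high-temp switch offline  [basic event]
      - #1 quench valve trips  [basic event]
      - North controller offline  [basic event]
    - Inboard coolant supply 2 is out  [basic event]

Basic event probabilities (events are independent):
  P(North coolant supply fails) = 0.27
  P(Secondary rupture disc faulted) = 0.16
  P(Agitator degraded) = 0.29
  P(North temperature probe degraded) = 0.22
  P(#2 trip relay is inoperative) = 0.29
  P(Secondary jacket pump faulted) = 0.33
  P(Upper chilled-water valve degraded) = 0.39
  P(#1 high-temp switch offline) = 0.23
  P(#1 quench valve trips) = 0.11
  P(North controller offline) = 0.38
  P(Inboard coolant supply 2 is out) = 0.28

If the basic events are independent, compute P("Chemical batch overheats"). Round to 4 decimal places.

0.6941

P(Agitation branch fails) [AND] = 0.29 × 0.22 × 0.29 = 0.018502
P(Temperature loop down) [AND] = 0.33 × 0.39 = 0.128700
P(Cooling jacket unavailable) [AND] = 0.27 × 0.16 × 0.018502 × 0.128700 = 0.000103
P(Vent system unavailable) [OR] = 1 − (1−0.23) × (1−0.11) × (1−0.38) = 0.575114
P(Quench path lost) [OR] = 1 − (1−0.575114) × (1−0.28) = 0.694082
P(Chemical batch overheats) [OR] = 1 − (1−0.000103) × (1−0.694082) = 0.694114
Rounded to 4 decimal places: P(Chemical batch overheats) ≈ 0.6941.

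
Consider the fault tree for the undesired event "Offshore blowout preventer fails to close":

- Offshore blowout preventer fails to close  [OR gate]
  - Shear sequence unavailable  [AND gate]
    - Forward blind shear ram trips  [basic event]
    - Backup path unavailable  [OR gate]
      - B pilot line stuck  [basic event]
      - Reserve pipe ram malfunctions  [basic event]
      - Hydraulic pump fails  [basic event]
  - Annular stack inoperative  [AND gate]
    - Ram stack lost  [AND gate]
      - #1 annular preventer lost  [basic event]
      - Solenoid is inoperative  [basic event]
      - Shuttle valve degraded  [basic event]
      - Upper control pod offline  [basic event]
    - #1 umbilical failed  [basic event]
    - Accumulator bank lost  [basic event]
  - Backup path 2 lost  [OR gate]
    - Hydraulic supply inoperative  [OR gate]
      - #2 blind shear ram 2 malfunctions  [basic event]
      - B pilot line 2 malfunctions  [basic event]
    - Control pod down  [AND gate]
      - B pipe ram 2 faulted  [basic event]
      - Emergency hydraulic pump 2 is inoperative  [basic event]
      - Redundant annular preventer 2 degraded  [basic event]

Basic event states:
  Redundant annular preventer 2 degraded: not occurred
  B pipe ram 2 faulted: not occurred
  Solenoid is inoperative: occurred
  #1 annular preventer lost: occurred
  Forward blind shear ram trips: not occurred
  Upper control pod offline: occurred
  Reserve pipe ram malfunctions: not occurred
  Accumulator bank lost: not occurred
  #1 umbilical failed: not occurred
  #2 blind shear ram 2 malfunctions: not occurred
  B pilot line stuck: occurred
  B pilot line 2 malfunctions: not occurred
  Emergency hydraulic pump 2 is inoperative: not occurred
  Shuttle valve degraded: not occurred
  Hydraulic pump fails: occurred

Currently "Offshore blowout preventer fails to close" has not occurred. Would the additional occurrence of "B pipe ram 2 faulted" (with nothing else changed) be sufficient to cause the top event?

Counterfactual: set "B pipe ram 2 faulted" to occurred.
Backup path unavailable [OR]: B pilot line stuck=occurs, Reserve pipe ram malfunctions=not, Hydraulic pump fails=occurs → at least one input occurs → occurs.
Shear sequence unavailable [AND]: Forward blind shear ram trips=not, Backup path unavailable=occurs → not all inputs occur → does not occur.
Ram stack lost [AND]: #1 annular preventer lost=occurs, Solenoid is inoperative=occurs, Shuttle valve degraded=not, Upper control pod offline=occurs → not all inputs occur → does not occur.
Annular stack inoperative [AND]: Ram stack lost=not, #1 umbilical failed=not, Accumulator bank lost=not → not all inputs occur → does not occur.
Hydraulic supply inoperative [OR]: #2 blind shear ram 2 malfunctions=not, B pilot line 2 malfunctions=not → no input occurs → does not occur.
Control pod down [AND]: B pipe ram 2 faulted=occurs, Emergency hydraulic pump 2 is inoperative=not, Redundant annular preventer 2 degraded=not → not all inputs occur → does not occur.
Backup path 2 lost [OR]: Hydraulic supply inoperative=not, Control pod down=not → no input occurs → does not occur.
Offshore blowout preventer fails to close [OR]: Shear sequence unavailable=not, Annular stack inoperative=not, Backup path 2 lost=not → no input occurs → does not occur.

No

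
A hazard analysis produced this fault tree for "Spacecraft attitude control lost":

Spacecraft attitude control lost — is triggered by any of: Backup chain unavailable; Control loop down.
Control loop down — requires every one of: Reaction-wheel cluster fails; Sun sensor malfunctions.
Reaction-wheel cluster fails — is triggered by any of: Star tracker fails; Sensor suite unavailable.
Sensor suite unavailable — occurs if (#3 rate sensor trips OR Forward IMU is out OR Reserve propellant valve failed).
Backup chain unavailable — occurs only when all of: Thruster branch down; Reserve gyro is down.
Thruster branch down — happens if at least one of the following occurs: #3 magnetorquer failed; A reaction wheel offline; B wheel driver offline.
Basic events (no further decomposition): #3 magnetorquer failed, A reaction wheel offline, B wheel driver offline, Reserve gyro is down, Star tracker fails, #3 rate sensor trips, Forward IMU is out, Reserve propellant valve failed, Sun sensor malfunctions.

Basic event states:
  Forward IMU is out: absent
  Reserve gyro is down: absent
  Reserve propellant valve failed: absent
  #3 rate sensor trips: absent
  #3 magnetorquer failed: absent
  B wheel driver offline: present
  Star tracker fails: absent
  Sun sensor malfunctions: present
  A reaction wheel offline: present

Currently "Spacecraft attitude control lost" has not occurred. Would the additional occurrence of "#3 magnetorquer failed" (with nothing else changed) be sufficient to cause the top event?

No

Counterfactual: set "#3 magnetorquer failed" to occurred.
Thruster branch down [OR]: #3 magnetorquer failed=occurs, A reaction wheel offline=occurs, B wheel driver offline=occurs → at least one input occurs → occurs.
Backup chain unavailable [AND]: Thruster branch down=occurs, Reserve gyro is down=not → not all inputs occur → does not occur.
Sensor suite unavailable [OR]: #3 rate sensor trips=not, Forward IMU is out=not, Reserve propellant valve failed=not → no input occurs → does not occur.
Reaction-wheel cluster fails [OR]: Star tracker fails=not, Sensor suite unavailable=not → no input occurs → does not occur.
Control loop down [AND]: Reaction-wheel cluster fails=not, Sun sensor malfunctions=occurs → not all inputs occur → does not occur.
Spacecraft attitude control lost [OR]: Backup chain unavailable=not, Control loop down=not → no input occurs → does not occur.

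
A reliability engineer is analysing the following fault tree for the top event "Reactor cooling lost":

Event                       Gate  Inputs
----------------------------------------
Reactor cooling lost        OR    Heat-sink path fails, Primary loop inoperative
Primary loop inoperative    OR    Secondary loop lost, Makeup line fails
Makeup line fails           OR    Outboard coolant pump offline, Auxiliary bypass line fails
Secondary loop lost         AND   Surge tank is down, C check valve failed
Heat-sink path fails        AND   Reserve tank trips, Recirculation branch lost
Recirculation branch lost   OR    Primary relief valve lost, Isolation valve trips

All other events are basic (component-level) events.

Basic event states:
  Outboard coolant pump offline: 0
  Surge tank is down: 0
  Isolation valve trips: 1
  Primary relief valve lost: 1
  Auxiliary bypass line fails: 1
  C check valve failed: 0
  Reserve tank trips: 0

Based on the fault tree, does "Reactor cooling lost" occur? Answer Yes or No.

Yes

Recirculation branch lost [OR]: Primary relief valve lost=occurs, Isolation valve trips=occurs → at least one input occurs → occurs.
Heat-sink path fails [AND]: Reserve tank trips=not, Recirculation branch lost=occurs → not all inputs occur → does not occur.
Secondary loop lost [AND]: Surge tank is down=not, C check valve failed=not → not all inputs occur → does not occur.
Makeup line fails [OR]: Outboard coolant pump offline=not, Auxiliary bypass line fails=occurs → at least one input occurs → occurs.
Primary loop inoperative [OR]: Secondary loop lost=not, Makeup line fails=occurs → at least one input occurs → occurs.
Reactor cooling lost [OR]: Heat-sink path fails=not, Primary loop inoperative=occurs → at least one input occurs → occurs.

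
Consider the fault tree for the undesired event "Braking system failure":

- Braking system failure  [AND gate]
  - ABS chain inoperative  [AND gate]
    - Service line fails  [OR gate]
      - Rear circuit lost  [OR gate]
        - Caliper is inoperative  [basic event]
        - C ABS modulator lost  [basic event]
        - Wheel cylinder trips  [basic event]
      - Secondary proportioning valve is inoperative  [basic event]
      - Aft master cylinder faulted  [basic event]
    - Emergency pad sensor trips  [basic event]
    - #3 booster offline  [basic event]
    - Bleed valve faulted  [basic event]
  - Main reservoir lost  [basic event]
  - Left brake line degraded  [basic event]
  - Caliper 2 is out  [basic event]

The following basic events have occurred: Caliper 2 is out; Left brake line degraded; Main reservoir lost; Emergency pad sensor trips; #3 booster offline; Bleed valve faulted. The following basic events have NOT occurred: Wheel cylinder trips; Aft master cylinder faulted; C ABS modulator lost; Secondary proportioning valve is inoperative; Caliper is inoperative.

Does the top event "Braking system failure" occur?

Rear circuit lost [OR]: Caliper is inoperative=not, C ABS modulator lost=not, Wheel cylinder trips=not → no input occurs → does not occur.
Service line fails [OR]: Rear circuit lost=not, Secondary proportioning valve is inoperative=not, Aft master cylinder faulted=not → no input occurs → does not occur.
ABS chain inoperative [AND]: Service line fails=not, Emergency pad sensor trips=occurs, #3 booster offline=occurs, Bleed valve faulted=occurs → not all inputs occur → does not occur.
Braking system failure [AND]: ABS chain inoperative=not, Main reservoir lost=occurs, Left brake line degraded=occurs, Caliper 2 is out=occurs → not all inputs occur → does not occur.

No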